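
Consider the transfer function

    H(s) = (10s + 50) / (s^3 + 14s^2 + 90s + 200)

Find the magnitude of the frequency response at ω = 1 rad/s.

Substitute s = j1: numerator = 50 + j10, denominator = 186 + j89.
|H(j1)| = |50 + j10| / |186 + j89| = 50.990 / 206.20 ≈ 0.2473.

|H(j1)| ≈ 0.2473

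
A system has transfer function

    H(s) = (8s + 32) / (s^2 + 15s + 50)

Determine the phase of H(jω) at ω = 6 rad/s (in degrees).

∠H(j6) ≈ -24.85°

At s = j6: numerator = 32 + j48, denominator = 14 + j90.
∠H = ∠num − ∠den = 56.310° − (81.158°) = -24.85°.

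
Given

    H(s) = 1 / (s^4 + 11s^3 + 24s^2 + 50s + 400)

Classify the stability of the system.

unstable

The denominator s^4 + 11s^3 + 24s^2 + 50s + 400 factors as (s + 8)(s + 5)(s^2 - 2s + 10), giving poles at s = -8, -5, 1 ± 3j.
Since the pole(s) at s = 1 + 3j, 1 - 3j lie in the right half-plane, the system is unstable.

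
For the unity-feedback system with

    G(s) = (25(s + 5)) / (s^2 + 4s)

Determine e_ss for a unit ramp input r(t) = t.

G(s) has one pole at the origin.
This is a Type 1 system. Kv = lim_{s→0} s·G(s) = 125/4.
e_ss = 1/Kv = 1/(125/4) = 4/125 ≈ 0.03200.

e_ss = 0.03200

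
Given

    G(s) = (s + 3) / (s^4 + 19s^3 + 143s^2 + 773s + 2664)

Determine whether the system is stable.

stable

The denominator s^4 + 19s^3 + 143s^2 + 773s + 2664 factors as (s + 8)(s^2 + 2s + 37)(s + 9), giving poles at s = -8, -1 ± 6j, -9.
Since all poles lie strictly in the left half-plane, the system is stable.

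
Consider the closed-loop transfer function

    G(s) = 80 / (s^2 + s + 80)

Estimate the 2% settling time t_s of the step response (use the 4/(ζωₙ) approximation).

t_s ≈ 8 s

Comparing s^2 + s + 80 to s^2 + 2ζωₙs + ωₙ²: ωₙ = √80 ≈ 8.944 rad/s and ζ = 1/(2·√80) ≈ 0.05590.
ζωₙ = 1/2 = 0.5, so t_s ≈ 4/(ζωₙ) = 4/0.5 = 8 s.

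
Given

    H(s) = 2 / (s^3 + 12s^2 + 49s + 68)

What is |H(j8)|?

|H(j8)| ≈ 0.002816

Substitute s = j8: numerator = 2, denominator = -700 - j120.
|H(j8)| = |2| / |-700 - j120| = 2 / 710.21 ≈ 0.002816.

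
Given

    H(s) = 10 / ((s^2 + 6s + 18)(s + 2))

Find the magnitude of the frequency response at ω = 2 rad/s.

Substitute s = j2: numerator = 10, denominator = 4 + j52.
|H(j2)| = |10| / |4 + j52| = 10 / 52.154 ≈ 0.1917.

|H(j2)| ≈ 0.1917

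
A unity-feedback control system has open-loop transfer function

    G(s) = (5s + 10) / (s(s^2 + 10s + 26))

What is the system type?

The denominator has 1 factor of s at the origin (free integrator), so this is a Type 1 system.

Type 1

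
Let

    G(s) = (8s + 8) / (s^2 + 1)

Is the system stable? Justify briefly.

marginally stable

The denominator s^2 + 1 factors as (s^2 + 1), giving poles at s = j, -j.
Since the simple pole(s) at s = ±j lie on the jω-axis with none in the right half-plane, the system is marginally stable.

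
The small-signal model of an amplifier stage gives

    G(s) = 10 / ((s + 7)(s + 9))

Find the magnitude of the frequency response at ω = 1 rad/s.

|G(j1)| ≈ 0.1562

Substitute s = j1: numerator = 10, denominator = 62 + j16.
|G(j1)| = |10| / |62 + j16| = 10 / 64.031 ≈ 0.1562.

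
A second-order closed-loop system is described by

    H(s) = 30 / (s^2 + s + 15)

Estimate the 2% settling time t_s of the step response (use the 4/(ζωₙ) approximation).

t_s ≈ 8 s

Comparing s^2 + s + 15 to s^2 + 2ζωₙs + ωₙ²: ωₙ = √15 ≈ 3.873 rad/s and ζ = 1/(2·√15) ≈ 0.1291.
ζωₙ = 1/2 = 0.5, so t_s ≈ 4/(ζωₙ) = 4/0.5 = 8 s.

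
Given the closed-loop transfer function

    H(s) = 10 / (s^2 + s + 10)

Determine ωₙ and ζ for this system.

ωₙ ≈ 3.162 rad/s, ζ ≈ 0.1581

Compare the denominator to the standard form s^2 + 2ζωₙs + ωₙ².
ωₙ² = 10, so ωₙ = √10 ≈ 3.162 rad/s.
2ζωₙ = 1, so ζ = 1/(2·√10) ≈ 0.1581.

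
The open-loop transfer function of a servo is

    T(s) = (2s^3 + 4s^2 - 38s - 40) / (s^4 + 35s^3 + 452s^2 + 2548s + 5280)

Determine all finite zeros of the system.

Set the numerator to zero: 2s^3 + 4s^2 - 38s - 40 = 0, i.e. 2·(s^3 + 2s^2 - 19s - 20) = 0.
Factoring: (s - 4)(s + 1)(s + 5) = 0.

s = 4, -1, -5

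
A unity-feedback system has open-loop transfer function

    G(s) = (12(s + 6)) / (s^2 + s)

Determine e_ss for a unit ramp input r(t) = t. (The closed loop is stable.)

G(s) has one pole at the origin.
This is a Type 1 system. Kv = lim_{s→0} s·G(s) = 72/1.
e_ss = 1/Kv = 1/(72) = 1/72 ≈ 0.01389.

e_ss = 0.01389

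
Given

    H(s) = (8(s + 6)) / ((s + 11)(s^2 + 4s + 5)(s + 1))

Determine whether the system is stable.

stable

The poles can be read from the denominator factors: s = -11, -2 + j, -2 - j, -1.
Since all poles lie strictly in the left half-plane, the system is stable.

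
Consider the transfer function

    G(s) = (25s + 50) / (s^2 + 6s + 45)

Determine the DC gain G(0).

Set s = 0: G(0) = (50) / (45) = 10/9.

G(0) = 10/9 ≈ 1.111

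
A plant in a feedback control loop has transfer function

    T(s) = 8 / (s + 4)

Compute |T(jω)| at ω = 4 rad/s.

|T(j4)| ≈ 1.414

Substitute s = j4: numerator = 8, denominator = 4 + j4.
|T(j4)| = |8| / |4 + j4| = 8 / 5.6569 ≈ 1.414.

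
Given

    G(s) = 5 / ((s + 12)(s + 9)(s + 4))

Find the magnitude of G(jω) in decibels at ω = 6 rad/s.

Substitute s = j6: numerator = 5, denominator = -468 + j936.
|G(j6)| = |5| / |-468 + j936| = 5 / 1046.5 ≈ 0.004778.
In decibels: 20·log₁₀(0.004778) ≈ -46.4 dB.

|G(j6)|_dB ≈ -46.4 dB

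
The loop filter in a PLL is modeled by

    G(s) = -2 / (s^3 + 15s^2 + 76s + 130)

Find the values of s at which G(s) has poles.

s = -5 ± j, -5

The poles are the roots of the denominator s^3 + 15s^2 + 76s + 130 = 0.
Trying s = -5: the polynomial evaluates to 0, so (s + 5) is a factor.
Dividing out leaves s^2 + 10s + 26 = 0.
The quadratic formula then gives s = -5 ± 1j.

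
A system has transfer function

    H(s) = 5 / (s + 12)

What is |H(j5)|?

|H(j5)| ≈ 0.3846

Substitute s = j5: numerator = 5, denominator = 12 + j5.
|H(j5)| = |5| / |12 + j5| = 5 / 13 ≈ 0.3846.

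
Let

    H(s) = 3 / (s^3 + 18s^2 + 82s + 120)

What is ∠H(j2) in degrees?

∠H(j2) ≈ -72.90°

At s = j2: numerator = 3, denominator = 48 + j156.
∠H = ∠num − ∠den = 0° − (72.897°) = -72.90°.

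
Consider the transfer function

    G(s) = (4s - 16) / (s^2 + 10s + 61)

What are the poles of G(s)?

The poles are the roots of the denominator s^2 + 10s + 61 = 0.
Using the quadratic formula: s = (-10 ± √(-144))/2 = -5 ± 6j.

s = -5 ± 6j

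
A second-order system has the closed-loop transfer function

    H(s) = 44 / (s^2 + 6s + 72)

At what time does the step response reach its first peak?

t_p ≈ 0.3958 s

Comparing s^2 + 6s + 72 to s^2 + 2ζωₙs + ωₙ²: ωₙ = √72 ≈ 8.485 rad/s and ζ = 6/(2·√72) ≈ 0.3536.
ζωₙ = 6/2 = 3, so ω_d = ωₙ√(1−ζ²) = √(ωₙ² − (ζωₙ)²) = √(72 − 3²) = √63 ≈ 7.937 rad/s.
t_p = π/ω_d = π/7.937 ≈ 0.3958 s.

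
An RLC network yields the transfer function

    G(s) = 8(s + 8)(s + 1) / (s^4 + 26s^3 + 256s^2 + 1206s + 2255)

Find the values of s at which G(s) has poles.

The poles are the roots of the denominator s^4 + 26s^3 + 256s^2 + 1206s + 2255 = 0.
Trying s = -11: the polynomial evaluates to 0, so (s + 11) is a factor.
Dividing out leaves s^3 + 15s^2 + 91s + 205 = 0.
This factors further as (s^2 + 10s + 41)(s + 5) = 0.

s = -5 + 4j, -5 - 4j, -11, -5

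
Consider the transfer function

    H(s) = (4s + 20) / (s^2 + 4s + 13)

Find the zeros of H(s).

s = -5

Set the numerator to zero: 4s + 20 = 0, i.e. 4·(s + 5) = 0.
So s = -5.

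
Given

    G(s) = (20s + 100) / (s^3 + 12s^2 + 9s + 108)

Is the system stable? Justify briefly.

marginally stable

The denominator s^3 + 12s^2 + 9s + 108 factors as (s^2 + 9)(s + 12), giving poles at s = ±3j, -12.
Since the simple pole(s) at s = 3j, -3j lie on the jω-axis with none in the right half-plane, the system is marginally stable.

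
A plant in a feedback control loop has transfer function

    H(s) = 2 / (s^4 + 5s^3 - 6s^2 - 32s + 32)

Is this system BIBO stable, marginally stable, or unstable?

unstable

The denominator s^4 + 5s^3 - 6s^2 - 32s + 32 factors as (s - 1)(s - 2)(s + 4)^2, giving poles at s = 1, 2, -4, -4.
Since the pole(s) at s = 1, 2 lie in the right half-plane, the system is unstable.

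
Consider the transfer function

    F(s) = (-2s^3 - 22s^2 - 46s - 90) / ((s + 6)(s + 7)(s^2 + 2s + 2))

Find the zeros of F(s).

Set the numerator to zero: -2s^3 - 22s^2 - 46s - 90 = 0, i.e. -2·(s^3 + 11s^2 + 23s + 45) = 0.
Factoring: (s + 9)(s^2 + 2s + 5) = 0.

s = -9, -1 ± 2j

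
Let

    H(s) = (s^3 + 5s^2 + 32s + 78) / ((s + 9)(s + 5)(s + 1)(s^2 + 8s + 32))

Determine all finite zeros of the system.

s = -3, -1 + 5j, -1 - 5j

Set the numerator to zero: s^3 + 5s^2 + 32s + 78 = 0.
Factoring: (s + 3)(s^2 + 2s + 26) = 0.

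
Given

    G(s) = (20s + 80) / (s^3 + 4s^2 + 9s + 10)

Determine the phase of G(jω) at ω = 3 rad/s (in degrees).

At s = j3: numerator = 80 + j60, denominator = -26.
∠G = ∠num − ∠den = 36.870° − (180°) = -143.1°.

∠G(j3) ≈ -143.1°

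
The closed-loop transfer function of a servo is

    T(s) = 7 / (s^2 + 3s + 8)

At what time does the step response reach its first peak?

Comparing s^2 + 3s + 8 to s^2 + 2ζωₙs + ωₙ²: ωₙ = √8 ≈ 2.828 rad/s and ζ = 3/(2·√8) ≈ 0.5303.
ζωₙ = 3/2 = 1.5, so ω_d = ωₙ√(1−ζ²) = √(ωₙ² − (ζωₙ)²) = √(8 − 1.5²) = √5.75 ≈ 2.398 rad/s.
t_p = π/ω_d = π/2.398 ≈ 1.310 s.

t_p ≈ 1.310 s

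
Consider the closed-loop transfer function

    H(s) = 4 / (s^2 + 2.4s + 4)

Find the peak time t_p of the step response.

Comparing s^2 + 2.4s + 4 to s^2 + 2ζωₙs + ωₙ²: ωₙ = 2 rad/s and ζ = 2.4/(2·2) = 0.6.
ζωₙ = 2.4/2 = 1.2, so ω_d = ωₙ√(1−ζ²) = √(ωₙ² − (ζωₙ)²) = √(4 − 1.2²) = √2.56 = 1.600 rad/s.
t_p = π/ω_d = π/1.600 ≈ 1.963 s.

t_p ≈ 1.963 s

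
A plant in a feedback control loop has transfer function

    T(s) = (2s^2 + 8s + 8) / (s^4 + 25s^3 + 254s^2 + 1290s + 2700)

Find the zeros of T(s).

s = -2, -2

Set the numerator to zero: 2s^2 + 8s + 8 = 0, i.e. 2·(s^2 + 4s + 4) = 0.
Factoring: (s + 2)^2 = 0.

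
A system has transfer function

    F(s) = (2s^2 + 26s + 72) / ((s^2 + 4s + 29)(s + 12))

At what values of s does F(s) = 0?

s = -4, -9

Set the numerator to zero: 2s^2 + 26s + 72 = 0, i.e. 2·(s^2 + 13s + 36) = 0.
Factoring: (s + 4)(s + 9) = 0.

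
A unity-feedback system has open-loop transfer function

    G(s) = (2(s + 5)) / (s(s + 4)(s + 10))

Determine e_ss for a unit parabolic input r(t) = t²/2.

e_ss = ∞

G(s) has one pole at the origin.
This is a Type 1 system; Ka = lim_{s→0} s^2·G(s) = 0, so the steady-state error for a parabola input is infinite.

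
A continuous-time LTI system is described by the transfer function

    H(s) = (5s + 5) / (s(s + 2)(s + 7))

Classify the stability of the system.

The poles can be read from the denominator factors: s = 0, -2, -7.
Since the simple pole(s) at s = 0 lie on the jω-axis with none in the right half-plane, the system is marginally stable.

marginally stable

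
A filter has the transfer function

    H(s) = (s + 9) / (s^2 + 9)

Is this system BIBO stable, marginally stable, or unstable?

The poles can be read from the denominator factors: s = ±3j.
Since the simple pole(s) at s = ±3j lie on the jω-axis with none in the right half-plane, the system is marginally stable.

marginally stable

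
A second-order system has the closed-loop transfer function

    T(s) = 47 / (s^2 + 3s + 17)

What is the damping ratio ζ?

ζ ≈ 0.3638

Compare the denominator to the standard form s^2 + 2ζωₙs + ωₙ².
ωₙ² = 17, so ωₙ = √17 ≈ 4.123 rad/s.
2ζωₙ = 3, so ζ = 3/(2·√17) ≈ 0.3638.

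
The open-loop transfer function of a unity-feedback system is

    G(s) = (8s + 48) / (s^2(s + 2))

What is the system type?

The denominator has 2 factors of s at the origin (free integrators), so this is a Type 2 system.

Type 2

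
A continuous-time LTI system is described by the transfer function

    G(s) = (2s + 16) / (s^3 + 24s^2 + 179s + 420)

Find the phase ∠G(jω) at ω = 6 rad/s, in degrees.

At s = j6: numerator = 16 + j12, denominator = -444 + j858.
∠G = ∠num − ∠den = 36.870° − (117.36°) = -80.49°.

∠G(j6) ≈ -80.49°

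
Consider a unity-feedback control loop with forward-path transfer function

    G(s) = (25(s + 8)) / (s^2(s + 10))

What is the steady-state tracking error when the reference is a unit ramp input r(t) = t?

e_ss = 0

G(s) has 2 poles at the origin.
This is a Type 2 system; for a ramp input the steady-state error is zero.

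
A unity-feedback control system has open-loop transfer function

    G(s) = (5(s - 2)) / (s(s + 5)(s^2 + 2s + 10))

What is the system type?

The denominator has 1 factor of s at the origin (free integrator), so this is a Type 1 system.

Type 1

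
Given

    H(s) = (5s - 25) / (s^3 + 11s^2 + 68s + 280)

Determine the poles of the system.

The poles are the roots of the denominator s^3 + 11s^2 + 68s + 280 = 0.
Trying s = -7: the polynomial evaluates to 0, so (s + 7) is a factor.
Dividing out leaves s^2 + 4s + 40 = 0.
The quadratic formula then gives s = -2 ± 6j.

s = -2 ± 6j, -7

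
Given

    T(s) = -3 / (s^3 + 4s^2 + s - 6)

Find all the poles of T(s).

The poles are the roots of the denominator s^3 + 4s^2 + s - 6 = 0.
Trying s = 1: the polynomial evaluates to 0, so (s - 1) is a factor.
Dividing out leaves s^2 + 5s + 6 = 0.
Factoring the quadratic: (s + 2)(s + 3) = 0.

s = 1, -2, -3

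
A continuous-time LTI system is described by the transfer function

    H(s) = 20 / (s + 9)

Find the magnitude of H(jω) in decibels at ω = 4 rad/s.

|H(j4)|_dB ≈ 6.15 dB

Substitute s = j4: numerator = 20, denominator = 9 + j4.
|H(j4)| = |20| / |9 + j4| = 20 / 9.8489 ≈ 2.031.
In decibels: 20·log₁₀(2.031) ≈ 6.15 dB.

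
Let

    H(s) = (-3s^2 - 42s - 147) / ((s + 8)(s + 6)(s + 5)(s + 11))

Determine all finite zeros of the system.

s = -7, -7

Set the numerator to zero: -3s^2 - 42s - 147 = 0, i.e. -3·(s^2 + 14s + 49) = 0.
Factoring: (s + 7)^2 = 0.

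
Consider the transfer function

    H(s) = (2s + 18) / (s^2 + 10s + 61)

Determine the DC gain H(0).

Set s = 0: H(0) = (18) / (61) = 18/61.

H(0) = 18/61 ≈ 0.2951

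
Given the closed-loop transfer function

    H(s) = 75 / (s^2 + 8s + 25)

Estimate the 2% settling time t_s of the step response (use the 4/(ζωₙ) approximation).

t_s ≈ 1 s

Comparing s^2 + 8s + 25 to s^2 + 2ζωₙs + ωₙ²: ωₙ = 5 rad/s and ζ = 8/(2·5) = 0.8.
ζωₙ = 8/2 = 4, so t_s ≈ 4/(ζωₙ) = 4/4 = 1 s.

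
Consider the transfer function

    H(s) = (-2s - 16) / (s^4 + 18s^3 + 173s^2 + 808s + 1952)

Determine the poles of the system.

The poles are the roots of the denominator s^4 + 18s^3 + 173s^2 + 808s + 1952 = 0.
No real roots exist; factor into two real quadratics: (s^2 + 10s + 61)(s^2 + 8s + 32) = 0.
Each quadratic gives a conjugate pair via the quadratic formula.

s = -5 + 6j, -5 - 6j, -4 + 4j, -4 - 4j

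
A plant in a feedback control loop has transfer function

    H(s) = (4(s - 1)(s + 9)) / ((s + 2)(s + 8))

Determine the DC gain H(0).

H(0) = -9/4 ≈ -2.250

At s = 0 each factor (s + a) contributes a and each (s^2 + bs + c) contributes c.
H(0) = 4·(-1) · (9) / ((2) · (8)) = -36/16 = -9/4.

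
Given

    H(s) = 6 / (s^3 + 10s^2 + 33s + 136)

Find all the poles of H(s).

The poles are the roots of the denominator s^3 + 10s^2 + 33s + 136 = 0.
Trying s = -8: the polynomial evaluates to 0, so (s + 8) is a factor.
Dividing out leaves s^2 + 2s + 17 = 0.
The quadratic formula then gives s = -1 ± 4j.

s = -1 + 4j, -1 - 4j, -8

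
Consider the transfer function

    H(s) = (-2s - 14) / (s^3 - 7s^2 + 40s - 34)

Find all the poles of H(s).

s = 3 ± 5j, 1

The poles are the roots of the denominator s^3 - 7s^2 + 40s - 34 = 0.
Trying s = 1: the polynomial evaluates to 0, so (s - 1) is a factor.
Dividing out leaves s^2 - 6s + 34 = 0.
The quadratic formula then gives s = 3 ± 5j.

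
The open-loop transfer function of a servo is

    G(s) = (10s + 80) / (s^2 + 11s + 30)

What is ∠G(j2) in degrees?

∠G(j2) ≈ -26.20°

At s = j2: numerator = 80 + j20, denominator = 26 + j22.
∠G = ∠num − ∠den = 14.036° − (40.236°) = -26.20°.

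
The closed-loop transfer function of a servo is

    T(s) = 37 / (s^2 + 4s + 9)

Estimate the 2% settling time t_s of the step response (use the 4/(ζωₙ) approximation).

t_s ≈ 2 s

Comparing s^2 + 4s + 9 to s^2 + 2ζωₙs + ωₙ²: ωₙ = 3 rad/s and ζ = 4/(2·3) ≈ 0.6667.
ζωₙ = 4/2 = 2, so t_s ≈ 4/(ζωₙ) = 4/2 = 2 s.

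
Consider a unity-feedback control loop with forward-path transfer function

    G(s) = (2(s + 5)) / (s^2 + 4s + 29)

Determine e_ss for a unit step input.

e_ss = 0.7436

G(s) has no poles at the origin.
This is a Type 0 system. Kp = lim_{s→0} G(s) = 10/29.
e_ss = 1/(1 + Kp) = 1/(1 + 10/29) = 29/39 ≈ 0.7436.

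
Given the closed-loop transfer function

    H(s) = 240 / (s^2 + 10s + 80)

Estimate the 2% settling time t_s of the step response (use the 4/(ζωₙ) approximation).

t_s ≈ 0.8000 s

Comparing s^2 + 10s + 80 to s^2 + 2ζωₙs + ωₙ²: ωₙ = √80 ≈ 8.944 rad/s and ζ = 10/(2·√80) ≈ 0.5590.
ζωₙ = 10/2 = 5, so t_s ≈ 4/(ζωₙ) = 4/5 = 0.8000 s.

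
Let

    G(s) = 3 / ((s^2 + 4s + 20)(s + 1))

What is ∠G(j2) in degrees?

At s = j2: numerator = 3, denominator = j40.
∠G = ∠num − ∠den = 0° − (90°) = -90°.

∠G(j2) ≈ -90°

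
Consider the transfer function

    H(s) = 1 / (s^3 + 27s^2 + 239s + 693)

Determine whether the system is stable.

stable

The denominator s^3 + 27s^2 + 239s + 693 factors as (s + 11)(s + 9)(s + 7), giving poles at s = -11, -9, -7.
Since all poles lie strictly in the left half-plane, the system is stable.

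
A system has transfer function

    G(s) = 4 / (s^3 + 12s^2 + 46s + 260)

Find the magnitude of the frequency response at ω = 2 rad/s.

Substitute s = j2: numerator = 4, denominator = 212 + j84.
|G(j2)| = |4| / |212 + j84| = 4 / 228.04 ≈ 0.01754.

|G(j2)| ≈ 0.01754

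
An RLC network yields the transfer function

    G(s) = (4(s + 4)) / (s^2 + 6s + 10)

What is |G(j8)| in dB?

Substitute s = j8: numerator = 16 + j32, denominator = -54 + j48.
|G(j8)| = |16 + j32| / |-54 + j48| = 35.777 / 72.250 ≈ 0.4952.
In decibels: 20·log₁₀(0.4952) ≈ -6.10 dB.

|G(j8)|_dB ≈ -6.10 dB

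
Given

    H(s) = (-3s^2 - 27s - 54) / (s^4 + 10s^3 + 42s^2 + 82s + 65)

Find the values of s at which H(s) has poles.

The poles are the roots of the denominator s^4 + 10s^3 + 42s^2 + 82s + 65 = 0.
No real roots exist; factor into two real quadratics: (s^2 + 4s + 5)(s^2 + 6s + 13) = 0.
Each quadratic gives a conjugate pair via the quadratic formula.

s = -2 ± j, -3 ± 2j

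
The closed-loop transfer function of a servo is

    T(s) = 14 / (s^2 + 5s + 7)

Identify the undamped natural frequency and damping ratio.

Compare the denominator to the standard form s^2 + 2ζωₙs + ωₙ².
ωₙ² = 7, so ωₙ = √7 ≈ 2.646 rad/s.
2ζωₙ = 5, so ζ = 5/(2·√7) ≈ 0.9449.
With ζ = 0.9449 the response is underdamped.

ωₙ ≈ 2.646 rad/s, ζ ≈ 0.9449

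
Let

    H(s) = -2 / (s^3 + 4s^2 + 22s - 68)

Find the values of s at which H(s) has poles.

s = -3 ± 5j, 2

The poles are the roots of the denominator s^3 + 4s^2 + 22s - 68 = 0.
Trying s = 2: the polynomial evaluates to 0, so (s - 2) is a factor.
Dividing out leaves s^2 + 6s + 34 = 0.
The quadratic formula then gives s = -3 ± 5j.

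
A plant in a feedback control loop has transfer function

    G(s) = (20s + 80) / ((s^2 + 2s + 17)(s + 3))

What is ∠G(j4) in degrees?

∠G(j4) ≈ -91.01°

At s = j4: numerator = 80 + j80, denominator = -29 + j28.
∠G = ∠num − ∠den = 45° − (136.01°) = -91.01°.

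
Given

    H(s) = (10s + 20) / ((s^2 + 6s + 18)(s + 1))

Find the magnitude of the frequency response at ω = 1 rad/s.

Substitute s = j1: numerator = 20 + j10, denominator = 11 + j23.
|H(j1)| = |20 + j10| / |11 + j23| = 22.361 / 25.495 ≈ 0.8771.

|H(j1)| ≈ 0.8771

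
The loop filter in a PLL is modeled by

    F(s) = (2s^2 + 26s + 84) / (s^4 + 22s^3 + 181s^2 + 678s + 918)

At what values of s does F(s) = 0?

s = -6, -7

Set the numerator to zero: 2s^2 + 26s + 84 = 0, i.e. 2·(s^2 + 13s + 42) = 0.
Factoring: (s + 6)(s + 7) = 0.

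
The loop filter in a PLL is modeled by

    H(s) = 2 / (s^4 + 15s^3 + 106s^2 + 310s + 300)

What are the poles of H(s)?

The poles are the roots of the denominator s^4 + 15s^3 + 106s^2 + 310s + 300 = 0.
Trying s = -2: the polynomial evaluates to 0, so (s + 2) is a factor.
Dividing out leaves s^3 + 13s^2 + 80s + 150 = 0.
This factors further as (s^2 + 10s + 50)(s + 3) = 0.

s = -5 + 5j, -5 - 5j, -2, -3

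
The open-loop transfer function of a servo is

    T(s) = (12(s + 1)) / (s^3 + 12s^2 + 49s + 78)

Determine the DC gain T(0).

Set s = 0: T(0) = (12) / (78) = 2/13.

T(0) = 2/13 ≈ 0.1538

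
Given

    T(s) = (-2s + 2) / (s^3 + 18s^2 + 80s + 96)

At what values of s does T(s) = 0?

s = 1

Set the numerator to zero: -2s + 2 = 0, i.e. -2·(s - 1) = 0.
So s = 1.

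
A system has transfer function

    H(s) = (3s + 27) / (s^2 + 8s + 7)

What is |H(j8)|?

|H(j8)| ≈ 0.4215

Substitute s = j8: numerator = 27 + j24, denominator = -57 + j64.
|H(j8)| = |27 + j24| / |-57 + j64| = 36.125 / 85.703 ≈ 0.4215.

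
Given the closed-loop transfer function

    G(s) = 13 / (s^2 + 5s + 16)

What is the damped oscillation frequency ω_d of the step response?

ω_d ≈ 3.122 rad/s

Comparing s^2 + 5s + 16 to s^2 + 2ζωₙs + ωₙ²: ωₙ = 4 rad/s and ζ = 5/(2·4) = 0.625.
ζωₙ = 5/2 = 2.5, so ω_d = ωₙ√(1−ζ²) = √(ωₙ² − (ζωₙ)²) = √(16 − 2.5²) = √9.75 ≈ 3.122 rad/s.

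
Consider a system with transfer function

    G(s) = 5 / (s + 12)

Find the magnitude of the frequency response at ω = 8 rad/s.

Substitute s = j8: numerator = 5, denominator = 12 + j8.
|G(j8)| = |5| / |12 + j8| = 5 / 14.422 ≈ 0.3467.

|G(j8)| ≈ 0.3467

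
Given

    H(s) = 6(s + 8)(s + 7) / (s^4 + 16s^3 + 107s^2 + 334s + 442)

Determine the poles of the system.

The poles are the roots of the denominator s^4 + 16s^3 + 107s^2 + 334s + 442 = 0.
No real roots exist; factor into two real quadratics: (s^2 + 10s + 34)(s^2 + 6s + 13) = 0.
Each quadratic gives a conjugate pair via the quadratic formula.

s = -5 ± 3j, -3 ± 2j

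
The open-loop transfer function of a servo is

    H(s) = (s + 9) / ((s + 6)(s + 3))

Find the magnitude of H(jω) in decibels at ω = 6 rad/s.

|H(j6)|_dB ≈ -14.4 dB

Substitute s = j6: numerator = 9 + j6, denominator = -18 + j54.
|H(j6)| = |9 + j6| / |-18 + j54| = 10.817 / 56.921 ≈ 0.1900.
In decibels: 20·log₁₀(0.1900) ≈ -14.4 dB.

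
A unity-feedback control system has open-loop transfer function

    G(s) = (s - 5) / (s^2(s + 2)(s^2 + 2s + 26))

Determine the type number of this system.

The denominator has 2 factors of s at the origin (free integrators), so this is a Type 2 system.

Type 2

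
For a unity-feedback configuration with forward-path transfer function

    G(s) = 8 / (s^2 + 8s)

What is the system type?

The denominator has 1 factor of s at the origin (free integrator), so this is a Type 1 system.

Type 1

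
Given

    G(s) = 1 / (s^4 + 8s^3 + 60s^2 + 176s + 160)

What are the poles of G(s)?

s = -2 ± 6j, -2, -2

The poles are the roots of the denominator s^4 + 8s^3 + 60s^2 + 176s + 160 = 0.
Trying s = -2: the polynomial evaluates to 0, so (s + 2) is a factor.
Dividing out leaves s^3 + 6s^2 + 48s + 80 = 0.
This factors further as (s^2 + 4s + 40)(s + 2) = 0.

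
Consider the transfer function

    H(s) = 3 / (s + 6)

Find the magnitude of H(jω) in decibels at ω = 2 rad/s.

Substitute s = j2: numerator = 3, denominator = 6 + j2.
|H(j2)| = |3| / |6 + j2| = 3 / 6.3246 ≈ 0.4743.
In decibels: 20·log₁₀(0.4743) ≈ -6.48 dB.

|H(j2)|_dB ≈ -6.48 dB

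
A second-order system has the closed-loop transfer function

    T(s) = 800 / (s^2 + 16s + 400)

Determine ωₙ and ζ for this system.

Compare the denominator to the standard form s^2 + 2ζωₙs + ωₙ².
ωₙ² = 400, so ωₙ = 20 rad/s.
2ζωₙ = 16, so ζ = 16/(2·20) = 0.4.

ωₙ = 20 rad/s, ζ = 0.4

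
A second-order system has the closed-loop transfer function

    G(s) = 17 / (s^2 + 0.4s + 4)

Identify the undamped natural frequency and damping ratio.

Compare the denominator to the standard form s^2 + 2ζωₙs + ωₙ².
ωₙ² = 4, so ωₙ = 2 rad/s.
2ζωₙ = 0.4, so ζ = 0.4/(2·2) = 0.1.

ωₙ = 2 rad/s, ζ = 0.1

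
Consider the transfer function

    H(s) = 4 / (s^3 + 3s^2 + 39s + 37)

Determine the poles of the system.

s = -1 + 6j, -1 - 6j, -1

The poles are the roots of the denominator s^3 + 3s^2 + 39s + 37 = 0.
Trying s = -1: the polynomial evaluates to 0, so (s + 1) is a factor.
Dividing out leaves s^2 + 2s + 37 = 0.
The quadratic formula then gives s = -1 ± 6j.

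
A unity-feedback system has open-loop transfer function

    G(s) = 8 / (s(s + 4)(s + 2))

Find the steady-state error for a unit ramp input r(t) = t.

G(s) has one pole at the origin.
This is a Type 1 system. Kv = lim_{s→0} s·G(s) = 8/8 = 1.
e_ss = 1/Kv = 1/(1) = 1.

e_ss = 1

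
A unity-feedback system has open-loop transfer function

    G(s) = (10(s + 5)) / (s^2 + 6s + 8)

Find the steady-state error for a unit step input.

e_ss = 0.1379

G(s) has no poles at the origin.
This is a Type 0 system. Kp = lim_{s→0} G(s) = 50/8 = 25/4.
e_ss = 1/(1 + Kp) = 1/(1 + 25/4) = 4/29 ≈ 0.1379.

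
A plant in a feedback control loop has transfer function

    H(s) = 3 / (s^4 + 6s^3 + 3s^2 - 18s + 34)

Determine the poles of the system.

The poles are the roots of the denominator s^4 + 6s^3 + 3s^2 - 18s + 34 = 0.
No real roots exist; factor into two real quadratics: (s^2 - 2s + 2)(s^2 + 8s + 17) = 0.
Each quadratic gives a conjugate pair via the quadratic formula.

s = 1 + j, 1 - j, -4 + j, -4 - j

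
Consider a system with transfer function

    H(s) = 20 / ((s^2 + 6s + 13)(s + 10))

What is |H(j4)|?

|H(j4)| ≈ 0.07678

Substitute s = j4: numerator = 20, denominator = -126 + j228.
|H(j4)| = |20| / |-126 + j228| = 20 / 260.50 ≈ 0.07678.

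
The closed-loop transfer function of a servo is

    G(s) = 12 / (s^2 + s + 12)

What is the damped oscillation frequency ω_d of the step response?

ω_d ≈ 3.428 rad/s

Comparing s^2 + s + 12 to s^2 + 2ζωₙs + ωₙ²: ωₙ = √12 ≈ 3.464 rad/s and ζ = 1/(2·√12) ≈ 0.1443.
ζωₙ = 1/2 = 0.5, so ω_d = ωₙ√(1−ζ²) = √(ωₙ² − (ζωₙ)²) = √(12 − 0.5²) = √11.75 ≈ 3.428 rad/s.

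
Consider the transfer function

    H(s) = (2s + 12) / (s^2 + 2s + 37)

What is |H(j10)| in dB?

Substitute s = j10: numerator = 12 + j20, denominator = -63 + j20.
|H(j10)| = |12 + j20| / |-63 + j20| = 23.324 / 66.098 ≈ 0.3529.
In decibels: 20·log₁₀(0.3529) ≈ -9.05 dB.

|H(j10)|_dB ≈ -9.05 dB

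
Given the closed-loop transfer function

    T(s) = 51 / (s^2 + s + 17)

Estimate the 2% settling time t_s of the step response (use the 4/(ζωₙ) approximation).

t_s ≈ 8 s

Comparing s^2 + s + 17 to s^2 + 2ζωₙs + ωₙ²: ωₙ = √17 ≈ 4.123 rad/s and ζ = 1/(2·√17) ≈ 0.1213.
ζωₙ = 1/2 = 0.5, so t_s ≈ 4/(ζωₙ) = 4/0.5 = 8 s.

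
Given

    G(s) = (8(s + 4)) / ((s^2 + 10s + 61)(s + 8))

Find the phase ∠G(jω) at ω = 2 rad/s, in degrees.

∠G(j2) ≈ -6.806°

At s = j2: numerator = 32 + j16, denominator = 416 + j274.
∠G = ∠num − ∠den = 26.565° − (33.371°) = -6.806°.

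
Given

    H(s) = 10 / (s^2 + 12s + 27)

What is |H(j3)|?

|H(j3)| ≈ 0.2485

Substitute s = j3: numerator = 10, denominator = 18 + j36.
|H(j3)| = |10| / |18 + j36| = 10 / 40.249 ≈ 0.2485.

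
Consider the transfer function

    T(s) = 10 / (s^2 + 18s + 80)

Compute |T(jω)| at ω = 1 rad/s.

Substitute s = j1: numerator = 10, denominator = 79 + j18.
|T(j1)| = |10| / |79 + j18| = 10 / 81.025 ≈ 0.1234.

|T(j1)| ≈ 0.1234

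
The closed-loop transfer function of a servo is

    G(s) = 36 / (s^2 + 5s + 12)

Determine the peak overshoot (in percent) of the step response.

%OS ≈ 3.78%

Comparing s^2 + 5s + 12 to s^2 + 2ζωₙs + ωₙ²: ωₙ = √12 ≈ 3.464 rad/s and ζ = 5/(2·√12) ≈ 0.7217.
%OS = 100·exp(−πζ/√(1−ζ²)) = 100·exp(−π·0.7217/√(1−0.7217²)) ≈ 3.78%.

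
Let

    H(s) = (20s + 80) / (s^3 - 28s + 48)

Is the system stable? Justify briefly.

unstable

The denominator s^3 - 28s + 48 factors as (s - 4)(s + 6)(s - 2), giving poles at s = 4, -6, 2.
Since the pole(s) at s = 4, 2 lie in the right half-plane, the system is unstable.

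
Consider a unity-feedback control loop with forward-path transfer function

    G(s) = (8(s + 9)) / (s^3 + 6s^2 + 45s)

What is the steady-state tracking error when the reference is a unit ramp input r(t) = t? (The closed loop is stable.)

G(s) has one pole at the origin.
This is a Type 1 system. Kv = lim_{s→0} s·G(s) = 72/45 = 8/5.
e_ss = 1/Kv = 1/(8/5) = 5/8 ≈ 0.6250.

e_ss = 0.6250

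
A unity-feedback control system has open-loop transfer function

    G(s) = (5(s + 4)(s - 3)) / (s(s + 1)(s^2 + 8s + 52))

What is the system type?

The denominator has 1 factor of s at the origin (free integrator), so this is a Type 1 system.

Type 1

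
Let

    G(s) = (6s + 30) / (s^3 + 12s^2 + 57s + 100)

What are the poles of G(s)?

s = -4 + 3j, -4 - 3j, -4

The poles are the roots of the denominator s^3 + 12s^2 + 57s + 100 = 0.
Trying s = -4: the polynomial evaluates to 0, so (s + 4) is a factor.
Dividing out leaves s^2 + 8s + 25 = 0.
The quadratic formula then gives s = -4 ± 3j.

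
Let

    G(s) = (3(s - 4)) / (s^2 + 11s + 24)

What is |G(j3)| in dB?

|G(j3)|_dB ≈ -7.66 dB

Substitute s = j3: numerator = -12 + j9, denominator = 15 + j33.
|G(j3)| = |-12 + j9| / |15 + j33| = 15 / 36.249 ≈ 0.4138.
In decibels: 20·log₁₀(0.4138) ≈ -7.66 dB.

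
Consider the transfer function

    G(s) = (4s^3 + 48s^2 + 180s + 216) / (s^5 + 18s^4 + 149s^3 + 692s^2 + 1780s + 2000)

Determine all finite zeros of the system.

Set the numerator to zero: 4s^3 + 48s^2 + 180s + 216 = 0, i.e. 4·(s^3 + 12s^2 + 45s + 54) = 0.
Factoring: (s + 3)^2(s + 6) = 0.

s = -3, -6, -3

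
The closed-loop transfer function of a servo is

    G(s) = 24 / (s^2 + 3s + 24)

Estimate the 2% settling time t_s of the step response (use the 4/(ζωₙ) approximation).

Comparing s^2 + 3s + 24 to s^2 + 2ζωₙs + ωₙ²: ωₙ = √24 ≈ 4.899 rad/s and ζ = 3/(2·√24) ≈ 0.3062.
ζωₙ = 3/2 = 1.5, so t_s ≈ 4/(ζωₙ) = 4/1.5 ≈ 2.667 s.

t_s ≈ 2.667 s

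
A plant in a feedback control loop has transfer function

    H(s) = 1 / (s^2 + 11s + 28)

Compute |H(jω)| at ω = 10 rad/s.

|H(j10)| ≈ 0.007606

Substitute s = j10: numerator = 1, denominator = -72 + j110.
|H(j10)| = |1| / |-72 + j110| = 1 / 131.47 ≈ 0.007606.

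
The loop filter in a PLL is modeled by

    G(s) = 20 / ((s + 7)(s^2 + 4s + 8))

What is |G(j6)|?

|G(j6)| ≈ 0.05882

Substitute s = j6: numerator = 20, denominator = -340.
|G(j6)| = |20| / |-340| = 20 / 340 ≈ 0.05882.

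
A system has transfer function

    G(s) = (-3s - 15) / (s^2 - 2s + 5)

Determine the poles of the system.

s = 1 ± 2j

The poles are the roots of the denominator s^2 - 2s + 5 = 0.
Using the quadratic formula: s = (2 ± √(-16))/2 = 1 ± 2j.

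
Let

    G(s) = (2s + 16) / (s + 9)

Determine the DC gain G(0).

Set s = 0: G(0) = (16) / (9) = 16/9.

G(0) = 16/9 ≈ 1.778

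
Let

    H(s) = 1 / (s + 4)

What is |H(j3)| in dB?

|H(j3)|_dB ≈ -14.0 dB

Substitute s = j3: numerator = 1, denominator = 4 + j3.
|H(j3)| = |1| / |4 + j3| = 1 / 5 = 0.2000.
In decibels: 20·log₁₀(0.2000) ≈ -14.0 dB.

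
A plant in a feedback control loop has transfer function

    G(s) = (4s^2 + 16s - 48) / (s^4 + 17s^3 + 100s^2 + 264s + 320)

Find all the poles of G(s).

The poles are the roots of the denominator s^4 + 17s^3 + 100s^2 + 264s + 320 = 0.
Trying s = -5: the polynomial evaluates to 0, so (s + 5) is a factor.
Dividing out leaves s^3 + 12s^2 + 40s + 64 = 0.
This factors further as (s^2 + 4s + 8)(s + 8) = 0.

s = -2 ± 2j, -5, -8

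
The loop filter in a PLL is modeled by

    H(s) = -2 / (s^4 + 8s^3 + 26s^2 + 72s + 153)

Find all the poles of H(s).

s = ±3j, -4 ± j

The poles are the roots of the denominator s^4 + 8s^3 + 26s^2 + 72s + 153 = 0.
No real roots exist; factor into two real quadratics: (s^2 + 9)(s^2 + 8s + 17) = 0.
Each quadratic gives a conjugate pair via the quadratic formula.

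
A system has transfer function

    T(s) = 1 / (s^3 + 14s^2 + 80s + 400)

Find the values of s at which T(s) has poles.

s = -2 + 6j, -2 - 6j, -10

The poles are the roots of the denominator s^3 + 14s^2 + 80s + 400 = 0.
Trying s = -10: the polynomial evaluates to 0, so (s + 10) is a factor.
Dividing out leaves s^2 + 4s + 40 = 0.
The quadratic formula then gives s = -2 ± 6j.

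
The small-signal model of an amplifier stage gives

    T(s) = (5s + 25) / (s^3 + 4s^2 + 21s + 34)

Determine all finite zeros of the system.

s = -5

Set the numerator to zero: 5s + 25 = 0, i.e. 5·(s + 5) = 0.
So s = -5.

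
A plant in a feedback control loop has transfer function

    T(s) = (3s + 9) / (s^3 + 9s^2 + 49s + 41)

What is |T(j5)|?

|T(j5)| ≈ 0.07963

Substitute s = j5: numerator = 9 + j15, denominator = -184 + j120.
|T(j5)| = |9 + j15| / |-184 + j120| = 17.493 / 219.67 ≈ 0.07963.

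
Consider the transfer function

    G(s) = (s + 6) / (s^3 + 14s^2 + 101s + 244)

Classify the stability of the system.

stable

The denominator s^3 + 14s^2 + 101s + 244 factors as (s + 4)(s^2 + 10s + 61), giving poles at s = -4, -5 + 6j, -5 - 6j.
Since all poles lie strictly in the left half-plane, the system is stable.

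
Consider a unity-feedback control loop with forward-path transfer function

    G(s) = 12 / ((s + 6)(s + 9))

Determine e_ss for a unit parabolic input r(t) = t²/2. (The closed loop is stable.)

e_ss = ∞

G(s) has no poles at the origin.
This is a Type 0 system; Ka = lim_{s→0} s^2·G(s) = 0, so the steady-state error for a parabola input is infinite.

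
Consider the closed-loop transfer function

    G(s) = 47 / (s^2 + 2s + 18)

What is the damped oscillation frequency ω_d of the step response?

ω_d ≈ 4.123 rad/s

Comparing s^2 + 2s + 18 to s^2 + 2ζωₙs + ωₙ²: ωₙ = √18 ≈ 4.243 rad/s and ζ = 2/(2·√18) ≈ 0.2357.
ζωₙ = 2/2 = 1, so ω_d = ωₙ√(1−ζ²) = √(ωₙ² − (ζωₙ)²) = √(18 − 1²) = √17 ≈ 4.123 rad/s.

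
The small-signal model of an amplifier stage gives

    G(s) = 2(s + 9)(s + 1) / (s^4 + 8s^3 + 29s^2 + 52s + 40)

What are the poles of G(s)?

The poles are the roots of the denominator s^4 + 8s^3 + 29s^2 + 52s + 40 = 0.
No real roots exist; factor into two real quadratics: (s^2 + 4s + 5)(s^2 + 4s + 8) = 0.
Each quadratic gives a conjugate pair via the quadratic formula.

s = -2 + j, -2 - j, -2 + 2j, -2 - 2j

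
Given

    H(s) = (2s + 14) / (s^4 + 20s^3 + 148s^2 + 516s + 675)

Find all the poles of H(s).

s = -9, -4 ± 3j, -3

The poles are the roots of the denominator s^4 + 20s^3 + 148s^2 + 516s + 675 = 0.
Trying s = -9: the polynomial evaluates to 0, so (s + 9) is a factor.
Dividing out leaves s^3 + 11s^2 + 49s + 75 = 0.
This factors further as (s^2 + 8s + 25)(s + 3) = 0.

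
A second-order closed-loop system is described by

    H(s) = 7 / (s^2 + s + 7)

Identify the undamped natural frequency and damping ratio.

ωₙ ≈ 2.646 rad/s, ζ ≈ 0.1890

Compare the denominator to the standard form s^2 + 2ζωₙs + ωₙ².
ωₙ² = 7, so ωₙ = √7 ≈ 2.646 rad/s.
2ζωₙ = 1, so ζ = 1/(2·√7) ≈ 0.1890.
With ζ = 0.1890 the response is underdamped.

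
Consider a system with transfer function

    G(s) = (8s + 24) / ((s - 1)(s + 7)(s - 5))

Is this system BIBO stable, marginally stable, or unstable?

The poles can be read from the denominator factors: s = 1, -7, 5.
Since the pole(s) at s = 1, 5 lie in the right half-plane, the system is unstable.

unstable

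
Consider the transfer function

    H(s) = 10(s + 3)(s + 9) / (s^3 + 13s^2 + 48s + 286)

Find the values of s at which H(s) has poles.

s = -1 + 5j, -1 - 5j, -11

The poles are the roots of the denominator s^3 + 13s^2 + 48s + 286 = 0.
Trying s = -11: the polynomial evaluates to 0, so (s + 11) is a factor.
Dividing out leaves s^2 + 2s + 26 = 0.
The quadratic formula then gives s = -1 ± 5j.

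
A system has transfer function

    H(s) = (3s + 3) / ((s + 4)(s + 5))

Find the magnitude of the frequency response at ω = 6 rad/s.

|H(j6)| ≈ 0.3240

Substitute s = j6: numerator = 3 + j18, denominator = -16 + j54.
|H(j6)| = |3 + j18| / |-16 + j54| = 18.248 / 56.321 ≈ 0.3240.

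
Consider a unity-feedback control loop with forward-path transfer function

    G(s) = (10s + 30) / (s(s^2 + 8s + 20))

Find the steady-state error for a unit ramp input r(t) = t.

e_ss = 0.6667

G(s) has one pole at the origin.
This is a Type 1 system. Kv = lim_{s→0} s·G(s) = 30/20 = 3/2.
e_ss = 1/Kv = 1/(3/2) = 2/3 ≈ 0.6667.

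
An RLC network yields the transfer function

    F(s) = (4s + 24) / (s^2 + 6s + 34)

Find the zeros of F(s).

Set the numerator to zero: 4s + 24 = 0, i.e. 4·(s + 6) = 0.
So s = -6.

s = -6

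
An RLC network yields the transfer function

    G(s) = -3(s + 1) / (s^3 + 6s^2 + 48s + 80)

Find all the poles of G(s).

The poles are the roots of the denominator s^3 + 6s^2 + 48s + 80 = 0.
Trying s = -2: the polynomial evaluates to 0, so (s + 2) is a factor.
Dividing out leaves s^2 + 4s + 40 = 0.
The quadratic formula then gives s = -2 ± 6j.

s = -2 + 6j, -2 - 6j, -2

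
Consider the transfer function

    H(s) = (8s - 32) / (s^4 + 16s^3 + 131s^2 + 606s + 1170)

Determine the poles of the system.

The poles are the roots of the denominator s^4 + 16s^3 + 131s^2 + 606s + 1170 = 0.
No real roots exist; factor into two real quadratics: (s^2 + 6s + 45)(s^2 + 10s + 26) = 0.
Each quadratic gives a conjugate pair via the quadratic formula.

s = -3 + 6j, -3 - 6j, -5 + j, -5 - j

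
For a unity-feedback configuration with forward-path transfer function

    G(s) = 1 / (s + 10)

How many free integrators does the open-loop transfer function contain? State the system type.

Type 0

The denominator has no factor of s at the origin — no free integrator — so this is a Type 0 system.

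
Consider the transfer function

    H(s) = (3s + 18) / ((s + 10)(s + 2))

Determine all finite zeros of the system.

Set the numerator to zero: 3s + 18 = 0, i.e. 3·(s + 6) = 0.
So s = -6.

s = -6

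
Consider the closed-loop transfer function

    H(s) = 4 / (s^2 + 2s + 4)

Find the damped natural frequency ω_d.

ω_d ≈ 1.732 rad/s

Comparing s^2 + 2s + 4 to s^2 + 2ζωₙs + ωₙ²: ωₙ = 2 rad/s and ζ = 2/(2·2) = 0.5.
ζωₙ = 2/2 = 1, so ω_d = ωₙ√(1−ζ²) = √(ωₙ² − (ζωₙ)²) = √(4 − 1²) = √3 ≈ 1.732 rad/s.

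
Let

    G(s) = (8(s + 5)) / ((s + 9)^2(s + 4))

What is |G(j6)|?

Substitute s = j6: numerator = 40 + j48, denominator = -468 + j702.
|G(j6)| = |40 + j48| / |-468 + j702| = 62.482 / 843.70 ≈ 0.07406.

|G(j6)| ≈ 0.07406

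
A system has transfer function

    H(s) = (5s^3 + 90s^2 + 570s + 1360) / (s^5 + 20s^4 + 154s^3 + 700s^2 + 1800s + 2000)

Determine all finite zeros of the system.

s = -8, -5 ± 3j

Set the numerator to zero: 5s^3 + 90s^2 + 570s + 1360 = 0, i.e. 5·(s^3 + 18s^2 + 114s + 272) = 0.
Factoring: (s + 8)(s^2 + 10s + 34) = 0.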